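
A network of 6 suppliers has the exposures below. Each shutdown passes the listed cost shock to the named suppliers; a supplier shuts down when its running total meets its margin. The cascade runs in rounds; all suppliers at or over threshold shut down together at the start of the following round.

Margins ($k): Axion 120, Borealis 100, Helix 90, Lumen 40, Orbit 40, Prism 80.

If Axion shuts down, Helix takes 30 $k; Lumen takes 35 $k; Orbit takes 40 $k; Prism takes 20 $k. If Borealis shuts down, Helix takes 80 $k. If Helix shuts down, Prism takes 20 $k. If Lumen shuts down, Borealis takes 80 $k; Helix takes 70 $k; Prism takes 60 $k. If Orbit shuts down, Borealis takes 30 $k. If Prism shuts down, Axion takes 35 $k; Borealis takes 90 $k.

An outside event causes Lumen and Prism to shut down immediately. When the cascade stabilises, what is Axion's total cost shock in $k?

Round 1 — Lumen, Prism shut down (initial).
  Axion: +35 → 35 < 120
  Borealis: +80+90 → 170 ≥ 100
  Helix: +70 → 70 < 90
Round 2 — Borealis shuts down.
  Helix: +80 → 150 ≥ 90
Round 3 — Helix shuts down.
No further shutdowns.

35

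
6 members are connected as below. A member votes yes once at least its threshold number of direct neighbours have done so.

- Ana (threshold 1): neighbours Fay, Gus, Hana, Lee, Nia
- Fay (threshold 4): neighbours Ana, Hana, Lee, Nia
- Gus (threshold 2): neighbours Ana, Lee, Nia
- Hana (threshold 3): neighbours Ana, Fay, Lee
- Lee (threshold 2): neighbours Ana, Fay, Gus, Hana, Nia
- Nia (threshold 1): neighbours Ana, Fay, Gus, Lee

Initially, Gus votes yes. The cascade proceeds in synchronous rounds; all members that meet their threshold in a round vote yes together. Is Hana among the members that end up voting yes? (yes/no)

no

Round 1 — Gus votes yes (initial).
Round 2 — checking thresholds:
  Ana: 1 of 5 neighbours ≥ 1, votes yes.
  Lee: 1 of 5 neighbours < 2, holds.
  Nia: 1 of 4 neighbours ≥ 1, votes yes.
Round 3 — checking thresholds:
  Fay: 2 of 4 neighbours < 4, holds.
  Hana: 1 of 3 neighbours < 3, holds.
  Lee: 3 of 5 neighbours ≥ 2, votes yes.
Round 4 — no new yes votes; cascade stops.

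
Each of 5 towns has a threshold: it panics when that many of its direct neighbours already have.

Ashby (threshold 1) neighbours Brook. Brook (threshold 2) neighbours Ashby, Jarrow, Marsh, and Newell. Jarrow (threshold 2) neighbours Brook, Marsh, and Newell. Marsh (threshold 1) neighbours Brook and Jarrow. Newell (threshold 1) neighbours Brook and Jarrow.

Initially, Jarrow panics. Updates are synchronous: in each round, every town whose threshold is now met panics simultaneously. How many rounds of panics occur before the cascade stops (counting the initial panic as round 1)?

Round 1 — Jarrow panics (initial).
Round 2 — checking thresholds:
  Brook: 1 of 4 neighbours < 2, not yet.
  Marsh: 1 of 2 neighbours ≥ 1, panics.
  Newell: 1 of 2 neighbours ≥ 1, panics.
Round 3 — checking thresholds:
  Brook: 3 of 4 neighbours ≥ 2, panics.
Round 4 — checking thresholds:
  Ashby: 1 of 1 neighbours ≥ 1, panics.
Round 5 — no new panics; cascade stops.

4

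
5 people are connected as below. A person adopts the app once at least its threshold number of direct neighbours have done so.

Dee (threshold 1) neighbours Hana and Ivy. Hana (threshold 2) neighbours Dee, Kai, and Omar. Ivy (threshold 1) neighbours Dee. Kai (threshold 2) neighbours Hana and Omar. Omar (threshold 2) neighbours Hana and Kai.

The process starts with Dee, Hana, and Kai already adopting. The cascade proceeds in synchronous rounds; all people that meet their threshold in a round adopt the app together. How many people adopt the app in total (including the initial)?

5

Round 1 — Dee, Hana, Kai adopt the app (initial).
Round 2 — checking thresholds:
  Ivy: 1 of 1 neighbours ≥ 1, adopts the app.
  Omar: 2 of 2 neighbours ≥ 2, adopts the app.
Round 3 — no new adoptions; cascade stops.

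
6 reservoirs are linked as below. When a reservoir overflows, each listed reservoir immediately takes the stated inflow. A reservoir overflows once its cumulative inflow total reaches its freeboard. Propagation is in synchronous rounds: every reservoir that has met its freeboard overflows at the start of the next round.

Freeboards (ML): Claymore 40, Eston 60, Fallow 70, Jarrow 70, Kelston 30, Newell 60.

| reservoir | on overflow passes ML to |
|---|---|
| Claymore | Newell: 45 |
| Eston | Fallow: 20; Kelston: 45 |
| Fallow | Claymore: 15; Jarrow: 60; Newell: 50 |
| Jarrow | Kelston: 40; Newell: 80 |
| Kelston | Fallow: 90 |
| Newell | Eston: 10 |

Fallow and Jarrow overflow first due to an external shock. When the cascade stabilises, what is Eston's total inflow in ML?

10

Round 1 — Fallow, Jarrow overflow (initial).
  Claymore: +15 → 15 < 40
  Kelston: +40 → 40 ≥ 30
  Newell: +50+80 → 130 ≥ 60
Round 2 — Kelston, Newell overflow.
  Eston: +10 → 10 < 60
No further overflows.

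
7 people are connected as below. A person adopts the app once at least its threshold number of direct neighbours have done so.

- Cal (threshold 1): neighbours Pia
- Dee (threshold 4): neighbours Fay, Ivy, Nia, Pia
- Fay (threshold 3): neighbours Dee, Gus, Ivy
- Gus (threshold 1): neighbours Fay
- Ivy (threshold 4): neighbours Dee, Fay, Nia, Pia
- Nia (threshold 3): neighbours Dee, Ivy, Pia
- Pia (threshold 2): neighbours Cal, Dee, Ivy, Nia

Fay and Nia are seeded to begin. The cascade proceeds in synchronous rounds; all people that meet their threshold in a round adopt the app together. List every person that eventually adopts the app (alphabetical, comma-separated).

Fay, Gus, Nia

Round 1 — Fay, Nia adopt the app (initial).
Round 2 — checking thresholds:
  Dee: 2 of 4 neighbours < 4, below threshold.
  Gus: 1 of 1 neighbours ≥ 1, adopts the app.
  Ivy: 2 of 4 neighbours < 4, below threshold.
  Pia: 1 of 4 neighbours < 2, below threshold.
Round 3 — no new adoptions; cascade stops.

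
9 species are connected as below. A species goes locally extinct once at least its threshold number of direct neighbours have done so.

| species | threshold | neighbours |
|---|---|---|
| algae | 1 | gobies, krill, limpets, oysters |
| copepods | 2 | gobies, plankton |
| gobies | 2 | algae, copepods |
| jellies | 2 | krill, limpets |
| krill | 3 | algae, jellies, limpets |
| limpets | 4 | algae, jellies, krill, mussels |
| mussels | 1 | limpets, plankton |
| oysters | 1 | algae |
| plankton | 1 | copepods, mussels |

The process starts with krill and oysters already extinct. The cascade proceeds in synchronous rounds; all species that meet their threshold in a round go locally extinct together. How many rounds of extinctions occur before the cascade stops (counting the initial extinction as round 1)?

Round 1 — krill, oysters go locally extinct (initial).
Round 2 — checking thresholds:
  algae: 2 of 4 neighbours ≥ 1, goes locally extinct.
  jellies: 1 of 2 neighbours < 2, holds.
  limpets: 1 of 4 neighbours < 4, holds.
Round 3 — no new extinctions; cascade stops.

2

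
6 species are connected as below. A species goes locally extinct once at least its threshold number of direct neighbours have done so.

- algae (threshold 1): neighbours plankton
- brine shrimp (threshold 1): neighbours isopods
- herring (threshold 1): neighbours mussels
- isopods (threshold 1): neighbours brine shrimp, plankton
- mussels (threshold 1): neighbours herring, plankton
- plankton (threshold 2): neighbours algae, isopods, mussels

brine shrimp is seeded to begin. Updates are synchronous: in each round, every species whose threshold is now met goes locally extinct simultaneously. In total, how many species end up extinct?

2

Round 1 — brine shrimp goes locally extinct (initial).
Round 2 — checking thresholds:
  isopods: 1 of 2 neighbours ≥ 1, goes locally extinct.
Round 3 — no new extinctions; cascade stops.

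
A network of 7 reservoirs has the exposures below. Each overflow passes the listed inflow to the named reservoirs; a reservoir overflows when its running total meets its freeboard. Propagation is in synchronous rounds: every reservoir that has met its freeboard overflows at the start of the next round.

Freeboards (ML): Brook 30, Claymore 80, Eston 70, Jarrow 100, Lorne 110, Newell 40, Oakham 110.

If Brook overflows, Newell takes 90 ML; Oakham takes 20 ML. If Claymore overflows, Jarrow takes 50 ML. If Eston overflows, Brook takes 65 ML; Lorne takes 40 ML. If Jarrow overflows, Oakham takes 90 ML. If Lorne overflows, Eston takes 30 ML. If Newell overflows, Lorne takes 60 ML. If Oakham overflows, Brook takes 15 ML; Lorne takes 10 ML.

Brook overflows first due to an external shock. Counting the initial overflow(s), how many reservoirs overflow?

2

Round 1 — Brook overflows (initial).
  Newell: +90 → 90 ≥ 40
  Oakham: +20 → 20 < 110
Round 2 — Newell overflows.
  Lorne: +60 → 60 < 110
No further overflows.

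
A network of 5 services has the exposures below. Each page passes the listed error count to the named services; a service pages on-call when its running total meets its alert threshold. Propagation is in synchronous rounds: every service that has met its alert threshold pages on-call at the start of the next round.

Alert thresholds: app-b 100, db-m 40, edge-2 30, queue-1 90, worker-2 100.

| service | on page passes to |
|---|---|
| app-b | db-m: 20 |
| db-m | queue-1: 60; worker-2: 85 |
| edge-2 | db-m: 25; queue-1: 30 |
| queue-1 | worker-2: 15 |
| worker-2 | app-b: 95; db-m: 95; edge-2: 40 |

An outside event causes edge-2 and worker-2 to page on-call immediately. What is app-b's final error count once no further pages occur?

95

Round 1 — edge-2, worker-2 page on-call (initial).
  app-b: +95 → 95 < 100
  db-m: +25+95 → 120 ≥ 40
  queue-1: +30 → 30 < 90
Round 2 — db-m pages on-call.
  queue-1: +60 → 90 ≥ 90
Round 3 — queue-1 pages on-call.
No further pages.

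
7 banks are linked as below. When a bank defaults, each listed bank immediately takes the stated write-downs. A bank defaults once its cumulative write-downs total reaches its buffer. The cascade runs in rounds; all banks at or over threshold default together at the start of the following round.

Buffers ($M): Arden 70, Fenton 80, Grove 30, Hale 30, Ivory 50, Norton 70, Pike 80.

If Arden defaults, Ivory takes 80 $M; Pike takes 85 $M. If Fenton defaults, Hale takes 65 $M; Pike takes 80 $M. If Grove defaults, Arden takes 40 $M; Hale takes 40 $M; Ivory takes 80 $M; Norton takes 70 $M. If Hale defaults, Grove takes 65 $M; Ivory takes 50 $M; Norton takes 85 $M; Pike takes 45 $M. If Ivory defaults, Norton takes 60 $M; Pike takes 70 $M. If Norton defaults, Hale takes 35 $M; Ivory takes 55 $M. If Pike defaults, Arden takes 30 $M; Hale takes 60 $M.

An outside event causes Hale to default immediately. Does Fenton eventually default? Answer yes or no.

no

Round 1 — Hale defaults (initial).
  Grove: +65 → 65 ≥ 30
  Ivory: +50 → 50 ≥ 50
  Norton: +85 → 85 ≥ 70
  Pike: +45 → 45 < 80
Round 2 — Grove, Ivory, Norton default.
  Arden: +40 → 40 < 70
  Pike: +70 → 115 ≥ 80
Round 3 — Pike defaults.
  Arden: +30 → 70 ≥ 70
Round 4 — Arden defaults.
No further defaults.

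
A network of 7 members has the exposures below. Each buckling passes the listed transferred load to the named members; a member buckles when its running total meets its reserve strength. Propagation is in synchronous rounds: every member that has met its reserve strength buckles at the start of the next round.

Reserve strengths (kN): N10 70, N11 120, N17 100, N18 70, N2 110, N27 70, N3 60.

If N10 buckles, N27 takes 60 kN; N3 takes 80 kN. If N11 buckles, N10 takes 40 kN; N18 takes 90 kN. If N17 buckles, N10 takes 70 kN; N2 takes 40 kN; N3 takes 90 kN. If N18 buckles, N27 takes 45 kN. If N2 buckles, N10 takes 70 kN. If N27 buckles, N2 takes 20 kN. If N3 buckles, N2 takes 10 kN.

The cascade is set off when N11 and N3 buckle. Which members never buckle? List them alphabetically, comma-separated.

Round 1 — N11, N3 buckle (initial).
  N10: +40 → 40 < 70
  N18: +90 → 90 ≥ 70
  N2: +10 → 10 < 110
Round 2 — N18 buckles.
  N27: +45 → 45 < 70
No further bucklings.

N10, N17, N2, N27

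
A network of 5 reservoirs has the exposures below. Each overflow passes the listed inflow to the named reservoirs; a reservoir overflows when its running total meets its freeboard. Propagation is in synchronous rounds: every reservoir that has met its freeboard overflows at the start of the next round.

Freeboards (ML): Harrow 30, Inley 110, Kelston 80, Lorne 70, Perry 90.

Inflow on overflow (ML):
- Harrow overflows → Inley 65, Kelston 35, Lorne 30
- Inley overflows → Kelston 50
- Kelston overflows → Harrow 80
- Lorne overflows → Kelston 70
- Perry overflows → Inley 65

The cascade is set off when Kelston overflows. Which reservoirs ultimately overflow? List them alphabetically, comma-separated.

Harrow, Kelston

Round 1 — Kelston overflows (initial).
  Harrow: +80 → 80 ≥ 30
Round 2 — Harrow overflows.
  Inley: +65 → 65 < 110
  Lorne: +30 → 30 < 70
No further overflows.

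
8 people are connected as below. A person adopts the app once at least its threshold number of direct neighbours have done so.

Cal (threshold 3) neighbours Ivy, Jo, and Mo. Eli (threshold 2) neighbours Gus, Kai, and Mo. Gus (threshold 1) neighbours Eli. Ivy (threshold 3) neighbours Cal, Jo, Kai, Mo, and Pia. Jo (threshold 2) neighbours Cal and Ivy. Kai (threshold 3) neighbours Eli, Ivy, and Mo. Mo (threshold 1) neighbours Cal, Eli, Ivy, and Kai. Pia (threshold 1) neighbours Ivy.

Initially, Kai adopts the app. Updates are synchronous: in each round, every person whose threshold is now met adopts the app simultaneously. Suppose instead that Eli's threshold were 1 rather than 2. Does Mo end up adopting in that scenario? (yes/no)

With Eli's threshold at 1:
Round 1 — Kai adopts the app (initial).
Round 2 — checking thresholds:
  Eli: 1 of 3 neighbours ≥ 1, adopts the app.
  Ivy: 1 of 5 neighbours < 3, not yet.
  Mo: 1 of 4 neighbours ≥ 1, adopts the app.
Round 3 — checking thresholds:
  Cal: 1 of 3 neighbours < 3, not yet.
  Gus: 1 of 1 neighbours ≥ 1, adopts the app.
  Ivy: 2 of 5 neighbours < 3, not yet.
Round 4 — no new adoptions; cascade stops.

yes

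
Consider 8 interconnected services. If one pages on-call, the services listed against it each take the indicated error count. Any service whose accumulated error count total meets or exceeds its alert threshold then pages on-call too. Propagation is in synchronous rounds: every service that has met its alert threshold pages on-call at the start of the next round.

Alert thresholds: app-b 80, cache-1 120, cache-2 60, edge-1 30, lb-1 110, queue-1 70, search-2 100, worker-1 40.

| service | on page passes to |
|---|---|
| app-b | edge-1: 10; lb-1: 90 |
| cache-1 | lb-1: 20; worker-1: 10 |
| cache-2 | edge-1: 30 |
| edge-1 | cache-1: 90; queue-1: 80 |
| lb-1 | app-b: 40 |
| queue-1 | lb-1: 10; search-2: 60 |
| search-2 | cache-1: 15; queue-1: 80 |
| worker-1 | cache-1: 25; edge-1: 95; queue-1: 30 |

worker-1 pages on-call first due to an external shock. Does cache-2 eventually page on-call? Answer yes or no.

no

Round 1 — worker-1 pages on-call (initial).
  cache-1: +25 → 25 < 120
  edge-1: +95 → 95 ≥ 30
  queue-1: +30 → 30 < 70
Round 2 — edge-1 pages on-call.
  cache-1: +90 → 115 < 120
  queue-1: +80 → 110 ≥ 70
Round 3 — queue-1 pages on-call.
  lb-1: +10 → 10 < 110
  search-2: +60 → 60 < 100
No further pages.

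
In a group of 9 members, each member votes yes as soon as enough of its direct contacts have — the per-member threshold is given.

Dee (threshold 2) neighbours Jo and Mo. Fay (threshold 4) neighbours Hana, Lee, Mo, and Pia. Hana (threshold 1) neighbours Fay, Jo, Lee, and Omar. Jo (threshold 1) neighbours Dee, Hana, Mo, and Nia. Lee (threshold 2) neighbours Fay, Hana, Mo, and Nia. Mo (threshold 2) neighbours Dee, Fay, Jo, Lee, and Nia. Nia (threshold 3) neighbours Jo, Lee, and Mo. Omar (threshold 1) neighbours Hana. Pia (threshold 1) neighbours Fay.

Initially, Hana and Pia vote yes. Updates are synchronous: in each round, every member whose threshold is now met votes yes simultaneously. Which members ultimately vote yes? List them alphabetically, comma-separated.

Hana, Jo, Omar, Pia

Round 1 — Hana, Pia vote yes (initial).
Round 2 — checking thresholds:
  Fay: 2 of 4 neighbours < 4, below threshold.
  Jo: 1 of 4 neighbours ≥ 1, votes yes.
  Lee: 1 of 4 neighbours < 2, below threshold.
  Omar: 1 of 1 neighbours ≥ 1, votes yes.
Round 3 — no new yes votes; cascade stops.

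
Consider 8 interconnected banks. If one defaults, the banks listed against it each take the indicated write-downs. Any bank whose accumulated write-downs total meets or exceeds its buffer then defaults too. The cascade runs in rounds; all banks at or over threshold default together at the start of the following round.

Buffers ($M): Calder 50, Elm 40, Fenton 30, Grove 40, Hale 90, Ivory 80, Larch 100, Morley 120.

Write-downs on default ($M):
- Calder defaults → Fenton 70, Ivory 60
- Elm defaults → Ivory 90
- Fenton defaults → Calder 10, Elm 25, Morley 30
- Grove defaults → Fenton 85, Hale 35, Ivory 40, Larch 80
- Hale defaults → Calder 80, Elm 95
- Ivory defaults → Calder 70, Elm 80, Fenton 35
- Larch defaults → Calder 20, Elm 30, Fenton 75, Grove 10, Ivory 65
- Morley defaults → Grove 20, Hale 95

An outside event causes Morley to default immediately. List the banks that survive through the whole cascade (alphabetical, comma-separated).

Round 1 — Morley defaults (initial).
  Grove: +20 → 20 < 40
  Hale: +95 → 95 ≥ 90
Round 2 — Hale defaults.
  Calder: +80 → 80 ≥ 50
  Elm: +95 → 95 ≥ 40
Round 3 — Calder, Elm default.
  Fenton: +70 → 70 ≥ 30
  Ivory: +60+90 → 150 ≥ 80
Round 4 — Fenton, Ivory default.
No further defaults.

Grove, Larch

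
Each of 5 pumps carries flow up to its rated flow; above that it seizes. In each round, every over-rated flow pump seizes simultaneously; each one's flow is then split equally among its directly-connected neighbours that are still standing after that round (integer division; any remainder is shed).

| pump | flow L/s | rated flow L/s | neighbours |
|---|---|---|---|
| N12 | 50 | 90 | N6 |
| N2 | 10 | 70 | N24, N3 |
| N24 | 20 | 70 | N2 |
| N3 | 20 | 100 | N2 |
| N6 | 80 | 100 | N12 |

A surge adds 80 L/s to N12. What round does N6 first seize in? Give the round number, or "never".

2

Round 1 — N12 at 130 > 90. N12 seizes.
  N12 sheds 130 L/s to N6: 130 each.
    N6: 80+130 = 210 > 100
Round 2 — N6 seizes.
  N6 sheds 210 L/s: no online neighbours, lost.
No further seizures.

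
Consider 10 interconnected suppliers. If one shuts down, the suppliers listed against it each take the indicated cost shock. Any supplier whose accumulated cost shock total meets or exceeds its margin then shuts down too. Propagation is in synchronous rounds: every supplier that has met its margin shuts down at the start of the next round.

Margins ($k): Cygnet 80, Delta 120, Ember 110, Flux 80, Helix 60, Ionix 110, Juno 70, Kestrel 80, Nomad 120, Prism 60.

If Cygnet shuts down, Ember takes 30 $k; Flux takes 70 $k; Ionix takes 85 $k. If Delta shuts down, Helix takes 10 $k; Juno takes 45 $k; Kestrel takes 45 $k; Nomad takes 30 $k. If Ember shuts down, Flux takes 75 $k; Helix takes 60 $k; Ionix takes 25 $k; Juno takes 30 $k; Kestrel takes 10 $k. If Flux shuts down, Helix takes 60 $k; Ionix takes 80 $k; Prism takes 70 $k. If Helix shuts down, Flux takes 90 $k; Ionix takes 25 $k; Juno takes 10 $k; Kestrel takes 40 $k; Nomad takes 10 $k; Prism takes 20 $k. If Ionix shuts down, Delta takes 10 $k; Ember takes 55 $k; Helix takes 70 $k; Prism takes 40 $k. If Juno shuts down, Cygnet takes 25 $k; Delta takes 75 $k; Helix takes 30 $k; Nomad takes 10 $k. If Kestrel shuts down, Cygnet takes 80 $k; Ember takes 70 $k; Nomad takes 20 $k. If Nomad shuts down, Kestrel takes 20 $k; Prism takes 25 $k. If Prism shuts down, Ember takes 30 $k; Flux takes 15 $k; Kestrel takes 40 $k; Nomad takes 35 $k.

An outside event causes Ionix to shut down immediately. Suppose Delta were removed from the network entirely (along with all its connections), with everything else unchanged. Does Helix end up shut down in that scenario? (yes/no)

yes

With Delta removed:
Round 1 — Ionix shuts down (initial).
  Ember: +55 → 55 < 110
  Helix: +70 → 70 ≥ 60
  Prism: +40 → 40 < 60
Round 2 — Helix shuts down.
  Flux: +90 → 90 ≥ 80
  Juno: +10 → 10 < 70
  Kestrel: +40 → 40 < 80
  Nomad: +10 → 10 < 120
  Prism: +20 → 60 ≥ 60
Round 3 — Flux, Prism shut down.
  Ember: +30 → 85 < 110
  Kestrel: +40 → 80 ≥ 80
  Nomad: +35 → 45 < 120
Round 4 — Kestrel shuts down.
  Cygnet: +80 → 80 ≥ 80
  Ember: +70 → 155 ≥ 110
  Nomad: +20 → 65 < 120
Round 5 — Cygnet, Ember shut down.
  Juno: +30 → 40 < 70
No further shutdowns.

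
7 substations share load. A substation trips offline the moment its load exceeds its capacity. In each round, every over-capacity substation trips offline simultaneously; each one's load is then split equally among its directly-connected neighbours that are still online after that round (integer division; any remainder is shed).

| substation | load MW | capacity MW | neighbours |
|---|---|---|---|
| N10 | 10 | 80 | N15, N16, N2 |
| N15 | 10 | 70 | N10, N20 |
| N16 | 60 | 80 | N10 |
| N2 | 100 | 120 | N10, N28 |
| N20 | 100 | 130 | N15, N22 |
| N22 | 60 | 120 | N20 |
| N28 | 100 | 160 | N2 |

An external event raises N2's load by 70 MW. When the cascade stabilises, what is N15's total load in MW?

57

Round 1 — N2 at 170 > 120. N2 trips offline.
  N2 sheds 170 MW to N10, N28: 85 each.
    N10: 10+85 = 95 > 80
    N28: 100+85 = 185 > 160
Round 2 — N10, N28 trip offline.
  N10 sheds 95 MW to N15, N16: 47 each (1 lost).
    N15: 10+47 = 57 ≤ 70
    N16: 60+47 = 107 > 80
  N28 sheds 185 MW: no online neighbours, lost.
Round 3 — N16 trips offline.
  N16 sheds 107 MW: no online neighbours, lost.
No further trips.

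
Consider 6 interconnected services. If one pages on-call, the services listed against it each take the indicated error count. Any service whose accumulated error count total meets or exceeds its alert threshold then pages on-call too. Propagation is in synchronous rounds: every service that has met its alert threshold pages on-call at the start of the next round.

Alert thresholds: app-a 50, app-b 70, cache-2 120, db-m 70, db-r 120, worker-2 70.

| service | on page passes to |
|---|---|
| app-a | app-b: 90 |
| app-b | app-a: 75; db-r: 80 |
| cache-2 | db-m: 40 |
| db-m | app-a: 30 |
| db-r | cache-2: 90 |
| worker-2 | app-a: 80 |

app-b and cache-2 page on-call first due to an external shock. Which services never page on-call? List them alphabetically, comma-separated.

db-m, db-r, worker-2

Round 1 — app-b, cache-2 page on-call (initial).
  app-a: +75 → 75 ≥ 50
  db-m: +40 → 40 < 70
  db-r: +80 → 80 < 120
Round 2 — app-a pages on-call.
No further pages.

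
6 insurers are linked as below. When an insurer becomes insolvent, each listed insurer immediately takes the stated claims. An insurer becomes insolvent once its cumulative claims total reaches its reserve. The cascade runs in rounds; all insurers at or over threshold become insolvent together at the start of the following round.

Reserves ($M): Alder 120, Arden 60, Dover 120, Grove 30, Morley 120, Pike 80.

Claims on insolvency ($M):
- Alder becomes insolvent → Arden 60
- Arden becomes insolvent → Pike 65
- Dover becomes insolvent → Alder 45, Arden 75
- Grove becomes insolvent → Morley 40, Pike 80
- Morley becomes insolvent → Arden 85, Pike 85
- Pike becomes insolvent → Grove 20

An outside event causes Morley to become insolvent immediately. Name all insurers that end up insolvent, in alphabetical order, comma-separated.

Round 1 — Morley becomes insolvent (initial).
  Arden: +85 → 85 ≥ 60
  Pike: +85 → 85 ≥ 80
Round 2 — Arden, Pike become insolvent.
  Grove: +20 → 20 < 30
No further insolvencies.

Arden, Morley, Pike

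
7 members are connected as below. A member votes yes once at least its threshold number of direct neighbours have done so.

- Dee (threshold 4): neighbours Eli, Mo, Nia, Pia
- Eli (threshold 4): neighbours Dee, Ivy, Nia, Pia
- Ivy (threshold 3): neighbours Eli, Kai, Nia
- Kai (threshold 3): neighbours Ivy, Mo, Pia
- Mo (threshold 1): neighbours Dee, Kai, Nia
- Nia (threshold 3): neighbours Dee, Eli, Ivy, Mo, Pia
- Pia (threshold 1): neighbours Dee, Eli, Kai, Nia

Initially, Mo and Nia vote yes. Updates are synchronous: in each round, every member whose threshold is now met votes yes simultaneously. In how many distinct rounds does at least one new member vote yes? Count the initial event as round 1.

Round 1 — Mo, Nia vote yes (initial).
Round 2 — checking thresholds:
  Dee: 2 of 4 neighbours < 4, below threshold.
  Eli: 1 of 4 neighbours < 4, below threshold.
  Ivy: 1 of 3 neighbours < 3, below threshold.
  Kai: 1 of 3 neighbours < 3, below threshold.
  Pia: 1 of 4 neighbours ≥ 1, votes yes.
Round 3 — no new yes votes; cascade stops.

2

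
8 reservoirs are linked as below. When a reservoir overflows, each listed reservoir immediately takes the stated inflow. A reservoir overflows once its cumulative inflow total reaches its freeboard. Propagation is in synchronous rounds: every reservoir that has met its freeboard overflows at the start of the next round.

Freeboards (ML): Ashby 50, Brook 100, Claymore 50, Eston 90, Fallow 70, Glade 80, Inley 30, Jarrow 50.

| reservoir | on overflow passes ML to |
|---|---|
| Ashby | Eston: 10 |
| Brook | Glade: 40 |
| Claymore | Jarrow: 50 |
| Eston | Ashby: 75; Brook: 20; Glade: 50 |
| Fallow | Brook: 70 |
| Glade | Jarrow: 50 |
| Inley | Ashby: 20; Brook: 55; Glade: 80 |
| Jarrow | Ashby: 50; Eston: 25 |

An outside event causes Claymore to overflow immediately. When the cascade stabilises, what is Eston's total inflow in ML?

Round 1 — Claymore overflows (initial).
  Jarrow: +50 → 50 ≥ 50
Round 2 — Jarrow overflows.
  Ashby: +50 → 50 ≥ 50
  Eston: +25 → 25 < 90
Round 3 — Ashby overflows.
  Eston: +10 → 35 < 90
No further overflows.

35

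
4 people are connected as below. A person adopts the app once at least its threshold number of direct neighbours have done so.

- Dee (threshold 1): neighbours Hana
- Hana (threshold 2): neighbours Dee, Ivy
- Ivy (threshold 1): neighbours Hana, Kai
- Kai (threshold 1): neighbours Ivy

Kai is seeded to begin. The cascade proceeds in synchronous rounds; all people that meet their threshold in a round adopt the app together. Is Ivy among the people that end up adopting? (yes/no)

Round 1 — Kai adopts the app (initial).
Round 2 — checking thresholds:
  Ivy: 1 of 2 neighbours ≥ 1, adopts the app.
Round 3 — no new adoptions; cascade stops.

yes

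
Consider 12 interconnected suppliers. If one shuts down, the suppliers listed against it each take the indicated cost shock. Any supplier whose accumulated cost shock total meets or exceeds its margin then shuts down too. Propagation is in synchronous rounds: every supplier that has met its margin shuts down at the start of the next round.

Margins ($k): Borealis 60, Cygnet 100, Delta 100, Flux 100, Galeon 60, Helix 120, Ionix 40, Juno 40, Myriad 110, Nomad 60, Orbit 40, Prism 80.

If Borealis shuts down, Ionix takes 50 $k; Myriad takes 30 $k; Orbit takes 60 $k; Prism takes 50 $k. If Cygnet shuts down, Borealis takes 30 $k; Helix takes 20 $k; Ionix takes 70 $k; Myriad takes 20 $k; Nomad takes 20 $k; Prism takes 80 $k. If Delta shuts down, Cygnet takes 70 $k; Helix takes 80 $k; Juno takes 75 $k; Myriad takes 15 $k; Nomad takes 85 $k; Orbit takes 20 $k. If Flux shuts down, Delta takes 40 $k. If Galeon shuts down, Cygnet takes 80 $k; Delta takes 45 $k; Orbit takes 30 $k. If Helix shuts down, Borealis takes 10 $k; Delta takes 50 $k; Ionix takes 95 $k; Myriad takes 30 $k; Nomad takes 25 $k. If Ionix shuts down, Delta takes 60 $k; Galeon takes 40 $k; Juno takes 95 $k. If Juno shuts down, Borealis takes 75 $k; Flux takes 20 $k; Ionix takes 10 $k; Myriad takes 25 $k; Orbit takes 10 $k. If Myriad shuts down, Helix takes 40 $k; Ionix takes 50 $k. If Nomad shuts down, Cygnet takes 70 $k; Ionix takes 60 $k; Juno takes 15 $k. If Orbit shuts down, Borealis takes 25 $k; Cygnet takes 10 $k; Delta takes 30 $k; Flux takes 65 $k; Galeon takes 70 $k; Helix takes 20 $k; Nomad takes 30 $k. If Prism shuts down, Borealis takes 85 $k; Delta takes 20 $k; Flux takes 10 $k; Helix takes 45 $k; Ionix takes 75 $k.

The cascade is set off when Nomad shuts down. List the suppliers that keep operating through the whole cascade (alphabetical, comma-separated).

Round 1 — Nomad shuts down (initial).
  Cygnet: +70 → 70 < 100
  Ionix: +60 → 60 ≥ 40
  Juno: +15 → 15 < 40
Round 2 — Ionix shuts down.
  Delta: +60 → 60 < 100
  Galeon: +40 → 40 < 60
  Juno: +95 → 110 ≥ 40
Round 3 — Juno shuts down.
  Borealis: +75 → 75 ≥ 60
  Flux: +20 → 20 < 100
  Myriad: +25 → 25 < 110
  Orbit: +10 → 10 < 40
Round 4 — Borealis shuts down.
  Myriad: +30 → 55 < 110
  Orbit: +60 → 70 ≥ 40
  Prism: +50 → 50 < 80
Round 5 — Orbit shuts down.
  Cygnet: +10 → 80 < 100
  Delta: +30 → 90 < 100
  Flux: +65 → 85 < 100
  Galeon: +70 → 110 ≥ 60
  Helix: +20 → 20 < 120
Round 6 — Galeon shuts down.
  Cygnet: +80 → 160 ≥ 100
  Delta: +45 → 135 ≥ 100
Round 7 — Cygnet, Delta shut down.
  Helix: +20+80 → 120 ≥ 120
  Myriad: +20+15 → 90 < 110
  Prism: +80 → 130 ≥ 80
Round 8 — Helix, Prism shut down.
  Flux: +10 → 95 < 100
  Myriad: +30 → 120 ≥ 110
Round 9 — Myriad shuts down.
No further shutdowns.

Flux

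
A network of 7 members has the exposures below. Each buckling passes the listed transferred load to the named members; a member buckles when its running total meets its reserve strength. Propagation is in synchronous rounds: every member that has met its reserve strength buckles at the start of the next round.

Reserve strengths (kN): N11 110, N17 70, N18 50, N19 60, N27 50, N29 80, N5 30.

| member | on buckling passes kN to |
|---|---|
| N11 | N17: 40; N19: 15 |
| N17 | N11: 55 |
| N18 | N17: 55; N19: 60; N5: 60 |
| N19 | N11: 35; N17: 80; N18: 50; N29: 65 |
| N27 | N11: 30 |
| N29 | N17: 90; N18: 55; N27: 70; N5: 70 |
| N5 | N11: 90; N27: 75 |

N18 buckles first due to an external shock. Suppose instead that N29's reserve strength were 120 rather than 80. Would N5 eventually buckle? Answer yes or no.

With N29's reserve strength at 120:
Round 1 — N18 buckles (initial).
  N17: +55 → 55 < 70
  N19: +60 → 60 ≥ 60
  N5: +60 → 60 ≥ 30
Round 2 — N19, N5 buckle.
  N11: +35+90 → 125 ≥ 110
  N17: +80 → 135 ≥ 70
  N27: +75 → 75 ≥ 50
  N29: +65 → 65 < 120
Round 3 — N11, N17, N27 buckle.
No further bucklings.

yes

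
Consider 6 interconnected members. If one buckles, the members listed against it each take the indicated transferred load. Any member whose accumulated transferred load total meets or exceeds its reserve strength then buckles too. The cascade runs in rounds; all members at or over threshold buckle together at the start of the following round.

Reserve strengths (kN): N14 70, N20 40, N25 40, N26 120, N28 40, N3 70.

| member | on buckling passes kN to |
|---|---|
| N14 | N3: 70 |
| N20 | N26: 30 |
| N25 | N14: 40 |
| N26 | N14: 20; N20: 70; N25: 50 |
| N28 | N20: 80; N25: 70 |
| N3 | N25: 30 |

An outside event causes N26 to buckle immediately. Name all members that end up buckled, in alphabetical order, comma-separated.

Round 1 — N26 buckles (initial).
  N14: +20 → 20 < 70
  N20: +70 → 70 ≥ 40
  N25: +50 → 50 ≥ 40
Round 2 — N20, N25 buckle.
  N14: +40 → 60 < 70
No further bucklings.

N20, N25, N26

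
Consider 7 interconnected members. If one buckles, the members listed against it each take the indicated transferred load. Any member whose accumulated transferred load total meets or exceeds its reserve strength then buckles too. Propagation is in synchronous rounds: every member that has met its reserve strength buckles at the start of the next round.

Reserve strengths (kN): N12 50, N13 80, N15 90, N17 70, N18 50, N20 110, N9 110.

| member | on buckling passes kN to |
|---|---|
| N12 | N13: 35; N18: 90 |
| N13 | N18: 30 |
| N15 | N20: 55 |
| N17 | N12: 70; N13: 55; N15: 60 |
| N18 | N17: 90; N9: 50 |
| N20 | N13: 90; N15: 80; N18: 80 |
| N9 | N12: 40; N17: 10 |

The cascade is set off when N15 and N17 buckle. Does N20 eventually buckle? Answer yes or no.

no

Round 1 — N15, N17 buckle (initial).
  N12: +70 → 70 ≥ 50
  N13: +55 → 55 < 80
  N20: +55 → 55 < 110
Round 2 — N12 buckles.
  N13: +35 → 90 ≥ 80
  N18: +90 → 90 ≥ 50
Round 3 — N13, N18 buckle.
  N9: +50 → 50 < 110
No further bucklings.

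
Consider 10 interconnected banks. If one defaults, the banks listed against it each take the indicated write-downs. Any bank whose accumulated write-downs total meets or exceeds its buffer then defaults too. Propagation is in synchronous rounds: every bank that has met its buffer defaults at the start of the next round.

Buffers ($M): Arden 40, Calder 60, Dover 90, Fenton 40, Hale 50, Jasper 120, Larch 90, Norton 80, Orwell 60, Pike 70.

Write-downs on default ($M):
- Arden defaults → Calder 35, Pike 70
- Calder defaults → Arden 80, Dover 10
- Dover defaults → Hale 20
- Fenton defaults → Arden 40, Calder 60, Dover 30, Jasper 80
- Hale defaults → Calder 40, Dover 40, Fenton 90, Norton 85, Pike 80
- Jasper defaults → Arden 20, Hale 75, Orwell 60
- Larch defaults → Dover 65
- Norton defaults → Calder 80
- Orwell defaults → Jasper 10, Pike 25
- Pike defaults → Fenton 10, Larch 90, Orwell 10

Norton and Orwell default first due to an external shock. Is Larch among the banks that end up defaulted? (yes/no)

Round 1 — Norton, Orwell default (initial).
  Calder: +80 → 80 ≥ 60
  Jasper: +10 → 10 < 120
  Pike: +25 → 25 < 70
Round 2 — Calder defaults.
  Arden: +80 → 80 ≥ 40
  Dover: +10 → 10 < 90
Round 3 — Arden defaults.
  Pike: +70 → 95 ≥ 70
Round 4 — Pike defaults.
  Fenton: +10 → 10 < 40
  Larch: +90 → 90 ≥ 90
Round 5 — Larch defaults.
  Dover: +65 → 75 < 90
No further defaults.

yes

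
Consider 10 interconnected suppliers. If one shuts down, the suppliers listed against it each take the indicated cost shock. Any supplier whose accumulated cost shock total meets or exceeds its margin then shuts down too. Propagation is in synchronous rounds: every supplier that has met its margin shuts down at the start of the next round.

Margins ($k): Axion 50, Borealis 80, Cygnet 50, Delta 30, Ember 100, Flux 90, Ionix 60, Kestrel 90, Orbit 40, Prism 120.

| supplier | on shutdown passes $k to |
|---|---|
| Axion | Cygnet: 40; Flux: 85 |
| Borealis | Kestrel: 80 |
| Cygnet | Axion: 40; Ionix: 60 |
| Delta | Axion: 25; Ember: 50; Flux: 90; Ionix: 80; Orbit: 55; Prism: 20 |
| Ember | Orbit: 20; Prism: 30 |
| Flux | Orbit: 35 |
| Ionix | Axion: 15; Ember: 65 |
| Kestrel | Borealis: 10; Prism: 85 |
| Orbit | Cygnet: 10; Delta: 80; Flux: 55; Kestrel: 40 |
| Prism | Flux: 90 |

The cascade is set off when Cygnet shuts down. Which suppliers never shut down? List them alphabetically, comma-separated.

Borealis, Delta, Ember, Flux, Kestrel, Orbit, Prism

Round 1 — Cygnet shuts down (initial).
  Axion: +40 → 40 < 50
  Ionix: +60 → 60 ≥ 60
Round 2 — Ionix shuts down.
  Axion: +15 → 55 ≥ 50
  Ember: +65 → 65 < 100
Round 3 — Axion shuts down.
  Flux: +85 → 85 < 90
No further shutdowns.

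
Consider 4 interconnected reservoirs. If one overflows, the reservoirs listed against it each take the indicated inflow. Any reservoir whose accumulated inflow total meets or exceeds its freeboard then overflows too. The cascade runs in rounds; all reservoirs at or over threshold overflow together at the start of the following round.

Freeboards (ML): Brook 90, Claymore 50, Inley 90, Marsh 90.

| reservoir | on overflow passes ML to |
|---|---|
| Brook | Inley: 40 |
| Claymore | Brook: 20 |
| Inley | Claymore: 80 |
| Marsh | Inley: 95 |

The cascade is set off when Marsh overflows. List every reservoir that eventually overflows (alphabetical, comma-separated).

Claymore, Inley, Marsh

Round 1 — Marsh overflows (initial).
  Inley: +95 → 95 ≥ 90
Round 2 — Inley overflows.
  Claymore: +80 → 80 ≥ 50
Round 3 — Claymore overflows.
  Brook: +20 → 20 < 90
No further overflows.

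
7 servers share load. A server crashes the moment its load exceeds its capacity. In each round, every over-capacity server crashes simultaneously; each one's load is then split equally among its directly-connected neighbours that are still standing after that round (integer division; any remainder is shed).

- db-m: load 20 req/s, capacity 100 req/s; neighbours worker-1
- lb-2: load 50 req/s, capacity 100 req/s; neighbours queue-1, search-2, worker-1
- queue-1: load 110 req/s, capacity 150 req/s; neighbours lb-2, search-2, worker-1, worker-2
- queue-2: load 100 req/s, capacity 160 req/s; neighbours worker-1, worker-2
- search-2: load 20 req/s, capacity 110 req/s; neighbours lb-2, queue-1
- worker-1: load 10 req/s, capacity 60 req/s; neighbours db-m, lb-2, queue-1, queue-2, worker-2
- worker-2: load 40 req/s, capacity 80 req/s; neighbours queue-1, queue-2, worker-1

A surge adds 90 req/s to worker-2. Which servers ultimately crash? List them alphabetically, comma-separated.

Round 1 — worker-2 at 130 > 80. worker-2 crashes.
  worker-2 sheds 130 req/s to queue-1, queue-2, worker-1: 43 each (1 lost).
    queue-1: 110+43 = 153 > 150
    queue-2: 100+43 = 143 ≤ 160
    worker-1: 10+43 = 53 ≤ 60
Round 2 — queue-1 crashes.
  queue-1 sheds 153 req/s to lb-2, search-2, worker-1: 51 each.
    lb-2: 50+51 = 101 > 100
    search-2: 20+51 = 71 ≤ 110
    worker-1: 53+51 = 104 > 60
Round 3 — lb-2, worker-1 crash.
  lb-2 sheds 101 req/s to search-2: 101 each.
    search-2: 71+101 = 172 > 110
  worker-1 sheds 104 req/s to db-m, queue-2: 52 each.
    db-m: 20+52 = 72 ≤ 100
    queue-2: 143+52 = 195 > 160
Round 4 — queue-2, search-2 crash.
  queue-2 sheds 195 req/s: no online neighbours, lost.
  search-2 sheds 172 req/s: no online neighbours, lost.
No further crashes.

lb-2, queue-1, queue-2, search-2, worker-1, worker-2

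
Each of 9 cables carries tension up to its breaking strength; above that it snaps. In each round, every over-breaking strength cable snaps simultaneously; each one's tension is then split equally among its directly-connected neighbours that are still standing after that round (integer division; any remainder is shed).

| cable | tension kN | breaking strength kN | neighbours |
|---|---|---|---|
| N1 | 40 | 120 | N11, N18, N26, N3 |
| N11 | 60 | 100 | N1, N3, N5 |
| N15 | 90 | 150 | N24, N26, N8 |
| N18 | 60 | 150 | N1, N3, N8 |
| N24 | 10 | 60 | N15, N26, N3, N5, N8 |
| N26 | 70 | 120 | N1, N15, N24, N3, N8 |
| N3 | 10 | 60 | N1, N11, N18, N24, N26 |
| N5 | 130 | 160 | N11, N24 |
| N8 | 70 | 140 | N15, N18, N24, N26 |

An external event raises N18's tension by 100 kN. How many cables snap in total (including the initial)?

2

Round 1 — N18 at 160 > 150. N18 snaps.
  N18 sheds 160 kN to N1, N3, N8: 53 each (1 lost).
    N1: 40+53 = 93 ≤ 120
    N3: 10+53 = 63 > 60
    N8: 70+53 = 123 ≤ 140
Round 2 — N3 snaps.
  N3 sheds 63 kN to N1, N11, N24, N26: 15 each (3 lost).
    N1: 93+15 = 108 ≤ 120
    N11: 60+15 = 75 ≤ 100
    N24: 10+15 = 25 ≤ 60
    N26: 70+15 = 85 ≤ 120
No further breaks.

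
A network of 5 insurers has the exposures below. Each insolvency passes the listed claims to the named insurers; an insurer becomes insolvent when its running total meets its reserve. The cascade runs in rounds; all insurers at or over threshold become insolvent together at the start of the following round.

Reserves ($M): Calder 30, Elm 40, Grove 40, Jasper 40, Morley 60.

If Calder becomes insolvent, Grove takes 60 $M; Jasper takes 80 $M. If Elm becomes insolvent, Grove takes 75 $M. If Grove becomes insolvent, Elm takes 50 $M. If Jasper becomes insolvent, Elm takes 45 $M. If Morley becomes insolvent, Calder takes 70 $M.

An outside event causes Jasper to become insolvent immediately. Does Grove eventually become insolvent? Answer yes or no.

yes

Round 1 — Jasper becomes insolvent (initial).
  Elm: +45 → 45 ≥ 40
Round 2 — Elm becomes insolvent.
  Grove: +75 → 75 ≥ 40
Round 3 — Grove becomes insolvent.
No further insolvencies.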